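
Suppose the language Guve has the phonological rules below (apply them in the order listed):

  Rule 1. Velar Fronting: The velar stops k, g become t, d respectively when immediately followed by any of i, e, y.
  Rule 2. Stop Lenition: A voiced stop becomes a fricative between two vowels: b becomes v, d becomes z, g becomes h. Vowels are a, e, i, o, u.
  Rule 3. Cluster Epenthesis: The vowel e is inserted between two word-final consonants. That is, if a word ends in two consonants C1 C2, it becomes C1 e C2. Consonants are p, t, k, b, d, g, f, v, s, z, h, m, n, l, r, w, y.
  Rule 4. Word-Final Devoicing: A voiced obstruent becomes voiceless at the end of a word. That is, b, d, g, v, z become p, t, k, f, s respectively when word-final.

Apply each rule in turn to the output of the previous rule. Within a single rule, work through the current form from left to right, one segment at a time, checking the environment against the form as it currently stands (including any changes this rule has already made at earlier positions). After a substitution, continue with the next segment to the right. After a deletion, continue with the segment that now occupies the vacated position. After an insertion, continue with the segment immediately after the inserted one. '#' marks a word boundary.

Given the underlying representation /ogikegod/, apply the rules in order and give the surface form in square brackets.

Rule 1 Velar Fronting: [ogikegod] → [oditegod]
Rule 2 Stop Lenition: [oditegod] → [ozitehod]
Rule 3 Cluster Epenthesis: no change — [ozitehod]
Rule 4 Word-Final Devoicing: [ozitehod] → [ozitehot]

[ozitehot]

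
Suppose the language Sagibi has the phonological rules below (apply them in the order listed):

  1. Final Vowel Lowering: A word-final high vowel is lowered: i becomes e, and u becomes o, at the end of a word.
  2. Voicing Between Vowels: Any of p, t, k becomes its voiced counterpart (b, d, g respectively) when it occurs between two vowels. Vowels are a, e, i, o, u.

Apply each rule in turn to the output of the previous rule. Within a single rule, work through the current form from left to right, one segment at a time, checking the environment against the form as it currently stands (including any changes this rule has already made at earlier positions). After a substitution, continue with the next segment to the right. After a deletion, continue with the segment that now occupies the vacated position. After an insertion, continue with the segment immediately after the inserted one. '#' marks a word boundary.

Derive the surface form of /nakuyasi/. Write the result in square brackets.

[naguyase]

1 Final Vowel Lowering: [nakuyasi] → [nakuyase]
2 Voicing Between Vowels: [nakuyase] → [naguyase]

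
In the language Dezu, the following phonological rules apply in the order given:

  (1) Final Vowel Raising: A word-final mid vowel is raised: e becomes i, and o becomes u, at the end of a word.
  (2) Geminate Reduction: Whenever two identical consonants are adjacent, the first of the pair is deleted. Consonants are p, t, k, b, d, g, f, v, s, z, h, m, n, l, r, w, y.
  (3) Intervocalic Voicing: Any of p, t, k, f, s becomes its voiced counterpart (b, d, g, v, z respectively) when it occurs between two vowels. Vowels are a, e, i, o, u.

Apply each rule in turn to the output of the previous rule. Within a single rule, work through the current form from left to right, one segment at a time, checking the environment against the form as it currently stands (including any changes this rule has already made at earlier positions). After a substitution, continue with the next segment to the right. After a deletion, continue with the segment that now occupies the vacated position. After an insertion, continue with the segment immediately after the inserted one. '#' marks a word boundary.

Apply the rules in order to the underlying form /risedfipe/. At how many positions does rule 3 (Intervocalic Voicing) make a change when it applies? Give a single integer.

2

(1) Final Vowel Raising: [risedfipe] → [risedfipi]
(2) Geminate Reduction: no change — [risedfipi]
(3) Intervocalic Voicing: [risedfipi] → [rizedfibi]
Rule 3 changed 2 position(s).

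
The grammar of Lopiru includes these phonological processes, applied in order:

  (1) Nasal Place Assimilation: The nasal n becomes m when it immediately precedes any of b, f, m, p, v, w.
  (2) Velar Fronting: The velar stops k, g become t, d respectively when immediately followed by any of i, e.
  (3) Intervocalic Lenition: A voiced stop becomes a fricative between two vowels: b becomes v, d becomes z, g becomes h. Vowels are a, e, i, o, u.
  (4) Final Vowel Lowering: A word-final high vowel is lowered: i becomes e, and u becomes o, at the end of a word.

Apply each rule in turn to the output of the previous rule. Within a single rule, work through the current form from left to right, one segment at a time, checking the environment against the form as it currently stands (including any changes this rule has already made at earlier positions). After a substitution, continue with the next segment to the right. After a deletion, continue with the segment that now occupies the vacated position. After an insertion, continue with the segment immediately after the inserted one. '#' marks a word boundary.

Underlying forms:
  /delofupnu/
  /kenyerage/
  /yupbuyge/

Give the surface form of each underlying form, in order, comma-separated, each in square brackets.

[delofupno], [tenyeraze], [yupbuyde]

/delofupnu/:
  (1) Nasal Place Assimilation: no change — [delofupnu]
  (2) Velar Fronting: no change — [delofupnu]
  (3) Intervocalic Lenition: no change — [delofupnu]
  (4) Final Vowel Lowering: [delofupnu] → [delofupno]
/kenyerage/:
  (1) Nasal Place Assimilation: no change — [kenyerage]
  (2) Velar Fronting: [kenyerage] → [tenyerade]
  (3) Intervocalic Lenition: [tenyerade] → [tenyeraze]
  (4) Final Vowel Lowering: no change — [tenyeraze]
/yupbuyge/:
  (1) Nasal Place Assimilation: no change — [yupbuyge]
  (2) Velar Fronting: [yupbuyge] → [yupbuyde]
  (3) Intervocalic Lenition: no change — [yupbuyde]
  (4) Final Vowel Lowering: no change — [yupbuyde]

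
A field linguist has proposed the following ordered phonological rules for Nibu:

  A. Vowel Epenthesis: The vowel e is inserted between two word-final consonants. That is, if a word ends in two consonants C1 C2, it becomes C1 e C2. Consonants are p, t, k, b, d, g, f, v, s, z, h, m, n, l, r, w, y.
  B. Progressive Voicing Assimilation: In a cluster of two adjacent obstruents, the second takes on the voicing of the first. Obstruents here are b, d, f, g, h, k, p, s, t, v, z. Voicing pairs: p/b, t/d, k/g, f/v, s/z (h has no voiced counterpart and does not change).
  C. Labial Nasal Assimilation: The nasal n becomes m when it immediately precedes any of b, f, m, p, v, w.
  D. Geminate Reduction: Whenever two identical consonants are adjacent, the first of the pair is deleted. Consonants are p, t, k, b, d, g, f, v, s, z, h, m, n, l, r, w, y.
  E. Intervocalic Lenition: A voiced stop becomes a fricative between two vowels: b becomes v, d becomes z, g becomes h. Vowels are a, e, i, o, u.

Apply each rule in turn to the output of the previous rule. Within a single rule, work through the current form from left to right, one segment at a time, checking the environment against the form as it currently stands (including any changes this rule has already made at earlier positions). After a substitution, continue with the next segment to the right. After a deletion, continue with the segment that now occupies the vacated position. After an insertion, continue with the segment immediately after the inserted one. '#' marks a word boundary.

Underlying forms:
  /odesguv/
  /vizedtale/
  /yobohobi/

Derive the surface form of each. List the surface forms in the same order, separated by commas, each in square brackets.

[ozeskuv], [vizezale], [yovohovi]

/odesguv/:
  A Vowel Epenthesis: no change — [odesguv]
  B Progressive Voicing Assimilation: [odesguv] → [odeskuv]
  C Labial Nasal Assimilation: no change — [odeskuv]
  D Geminate Reduction: no change — [odeskuv]
  E Intervocalic Lenition: [odeskuv] → [ozeskuv]
/vizedtale/:
  A Vowel Epenthesis: no change — [vizedtale]
  B Progressive Voicing Assimilation: [vizedtale] → [vizeddale]
  C Labial Nasal Assimilation: no change — [vizeddale]
  D Geminate Reduction: [vizeddale] → [vizedale]
  E Intervocalic Lenition: [vizedale] → [vizezale]
/yobohobi/:
  A Vowel Epenthesis: no change — [yobohobi]
  B Progressive Voicing Assimilation: no change — [yobohobi]
  C Labial Nasal Assimilation: no change — [yobohobi]
  D Geminate Reduction: no change — [yobohobi]
  E Intervocalic Lenition: [yobohobi] → [yovohovi]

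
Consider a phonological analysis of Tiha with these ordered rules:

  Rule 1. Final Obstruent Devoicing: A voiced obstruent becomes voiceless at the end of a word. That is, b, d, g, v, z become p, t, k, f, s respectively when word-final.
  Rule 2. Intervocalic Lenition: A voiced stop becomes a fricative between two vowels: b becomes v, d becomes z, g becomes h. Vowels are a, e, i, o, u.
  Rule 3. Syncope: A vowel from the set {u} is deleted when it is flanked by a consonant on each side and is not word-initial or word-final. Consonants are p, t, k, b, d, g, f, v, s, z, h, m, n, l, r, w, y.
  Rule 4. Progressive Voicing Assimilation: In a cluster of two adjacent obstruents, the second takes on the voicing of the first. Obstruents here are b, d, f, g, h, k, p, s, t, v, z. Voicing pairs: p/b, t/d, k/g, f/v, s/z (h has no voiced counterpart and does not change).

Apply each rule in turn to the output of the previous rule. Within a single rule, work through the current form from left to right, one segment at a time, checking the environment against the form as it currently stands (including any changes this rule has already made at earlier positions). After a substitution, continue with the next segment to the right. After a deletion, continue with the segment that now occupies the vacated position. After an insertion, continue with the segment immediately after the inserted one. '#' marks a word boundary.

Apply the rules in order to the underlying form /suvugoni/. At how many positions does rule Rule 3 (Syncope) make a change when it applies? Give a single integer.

2

Rule 1 Final Obstruent Devoicing: no change — [suvugoni]
Rule 2 Intervocalic Lenition: [suvugoni] → [suvuhoni]
Rule 3 Syncope: [suvuhoni] → [svhoni]
Rule 4 Progressive Voicing Assimilation: [svhoni] → [sfhoni]
Rule Rule 3 changed 2 position(s).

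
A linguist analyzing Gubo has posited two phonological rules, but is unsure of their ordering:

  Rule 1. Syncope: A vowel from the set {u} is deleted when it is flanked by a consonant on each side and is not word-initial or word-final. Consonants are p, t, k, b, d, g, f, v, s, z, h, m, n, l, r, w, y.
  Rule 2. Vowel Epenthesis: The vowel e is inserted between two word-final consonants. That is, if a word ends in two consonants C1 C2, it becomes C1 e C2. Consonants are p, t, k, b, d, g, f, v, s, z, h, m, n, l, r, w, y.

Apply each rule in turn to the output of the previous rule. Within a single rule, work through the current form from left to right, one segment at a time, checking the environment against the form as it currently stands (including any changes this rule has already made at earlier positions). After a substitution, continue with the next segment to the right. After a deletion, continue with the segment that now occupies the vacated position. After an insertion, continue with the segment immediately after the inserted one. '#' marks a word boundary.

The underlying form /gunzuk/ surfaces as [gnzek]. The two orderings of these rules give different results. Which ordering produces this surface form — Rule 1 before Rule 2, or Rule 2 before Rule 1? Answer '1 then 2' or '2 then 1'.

1 then 2

Order 1 then 2:
  1 Syncope: [gunzuk] → [gnzk]
  2 Vowel Epenthesis: [gnzk] → [gnzek]
  result: [gnzek]
Order 2 then 1:
  2 Vowel Epenthesis: no change — [gunzuk]
  1 Syncope: [gunzuk] → [gnzk]
  result: [gnzk]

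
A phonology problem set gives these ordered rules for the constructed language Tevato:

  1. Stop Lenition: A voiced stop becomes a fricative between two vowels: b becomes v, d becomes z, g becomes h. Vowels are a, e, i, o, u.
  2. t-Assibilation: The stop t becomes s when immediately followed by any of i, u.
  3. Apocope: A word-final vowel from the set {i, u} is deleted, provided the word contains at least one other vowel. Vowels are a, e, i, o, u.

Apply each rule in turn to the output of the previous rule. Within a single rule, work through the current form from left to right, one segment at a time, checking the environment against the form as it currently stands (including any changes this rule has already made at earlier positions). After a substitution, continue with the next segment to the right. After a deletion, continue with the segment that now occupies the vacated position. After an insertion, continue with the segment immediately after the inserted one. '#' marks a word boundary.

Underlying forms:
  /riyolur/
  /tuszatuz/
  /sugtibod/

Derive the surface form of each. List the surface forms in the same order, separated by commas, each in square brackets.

[riyolur], [suszasuz], [sugsivod]

/riyolur/:
  1 Stop Lenition: no change — [riyolur]
  2 t-Assibilation: no change — [riyolur]
  3 Apocope: no change — [riyolur]
/tuszatuz/:
  1 Stop Lenition: no change — [tuszatuz]
  2 t-Assibilation: [tuszatuz] → [suszasuz]
  3 Apocope: no change — [suszasuz]
/sugtibod/:
  1 Stop Lenition: [sugtibod] → [sugtivod]
  2 t-Assibilation: [sugtivod] → [sugsivod]
  3 Apocope: no change — [sugsivod]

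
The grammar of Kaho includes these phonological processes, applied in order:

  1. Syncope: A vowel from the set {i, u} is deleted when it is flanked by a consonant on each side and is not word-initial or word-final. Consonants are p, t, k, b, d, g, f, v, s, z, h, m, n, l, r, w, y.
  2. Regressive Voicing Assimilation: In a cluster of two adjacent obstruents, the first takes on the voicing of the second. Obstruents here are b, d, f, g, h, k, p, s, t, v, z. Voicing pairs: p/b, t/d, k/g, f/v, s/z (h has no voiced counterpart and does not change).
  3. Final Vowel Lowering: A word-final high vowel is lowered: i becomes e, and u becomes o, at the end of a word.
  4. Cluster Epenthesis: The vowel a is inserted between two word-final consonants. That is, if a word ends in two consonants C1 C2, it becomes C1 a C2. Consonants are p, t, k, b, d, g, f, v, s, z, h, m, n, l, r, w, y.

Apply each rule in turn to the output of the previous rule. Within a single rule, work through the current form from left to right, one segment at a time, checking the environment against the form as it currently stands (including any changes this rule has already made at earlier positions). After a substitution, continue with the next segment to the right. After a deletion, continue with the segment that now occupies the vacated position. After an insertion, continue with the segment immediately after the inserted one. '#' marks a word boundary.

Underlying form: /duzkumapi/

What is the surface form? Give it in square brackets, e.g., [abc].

[dskmape]

1 Syncope: [duzkumapi] → [dzkmapi]
2 Regressive Voicing Assimilation: [dzkmapi] → [dskmapi]
3 Final Vowel Lowering: [dskmapi] → [dskmape]
4 Cluster Epenthesis: no change — [dskmape]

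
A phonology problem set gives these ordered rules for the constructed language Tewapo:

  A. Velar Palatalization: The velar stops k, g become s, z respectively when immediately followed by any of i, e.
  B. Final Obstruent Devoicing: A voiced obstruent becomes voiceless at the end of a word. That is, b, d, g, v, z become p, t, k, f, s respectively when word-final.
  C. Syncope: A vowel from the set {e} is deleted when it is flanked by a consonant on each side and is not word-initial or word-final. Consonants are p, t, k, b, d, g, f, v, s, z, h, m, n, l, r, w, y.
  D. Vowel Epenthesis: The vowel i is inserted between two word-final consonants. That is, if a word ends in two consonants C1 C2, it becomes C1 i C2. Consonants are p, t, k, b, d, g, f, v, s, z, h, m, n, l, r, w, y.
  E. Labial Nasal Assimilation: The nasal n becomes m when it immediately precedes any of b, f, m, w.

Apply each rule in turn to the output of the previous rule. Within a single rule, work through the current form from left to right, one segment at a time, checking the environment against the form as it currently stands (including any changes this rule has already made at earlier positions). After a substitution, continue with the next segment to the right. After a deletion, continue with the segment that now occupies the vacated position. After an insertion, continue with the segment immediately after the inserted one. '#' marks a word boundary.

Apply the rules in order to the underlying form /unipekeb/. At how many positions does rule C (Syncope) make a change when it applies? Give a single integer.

2

A Velar Palatalization: [unipekeb] → [unipeseb]
B Final Obstruent Devoicing: [unipeseb] → [unipesep]
C Syncope: [unipesep] → [unipsp]
D Vowel Epenthesis: [unipsp] → [unipsip]
E Labial Nasal Assimilation: no change — [unipsip]
Rule C changed 2 position(s).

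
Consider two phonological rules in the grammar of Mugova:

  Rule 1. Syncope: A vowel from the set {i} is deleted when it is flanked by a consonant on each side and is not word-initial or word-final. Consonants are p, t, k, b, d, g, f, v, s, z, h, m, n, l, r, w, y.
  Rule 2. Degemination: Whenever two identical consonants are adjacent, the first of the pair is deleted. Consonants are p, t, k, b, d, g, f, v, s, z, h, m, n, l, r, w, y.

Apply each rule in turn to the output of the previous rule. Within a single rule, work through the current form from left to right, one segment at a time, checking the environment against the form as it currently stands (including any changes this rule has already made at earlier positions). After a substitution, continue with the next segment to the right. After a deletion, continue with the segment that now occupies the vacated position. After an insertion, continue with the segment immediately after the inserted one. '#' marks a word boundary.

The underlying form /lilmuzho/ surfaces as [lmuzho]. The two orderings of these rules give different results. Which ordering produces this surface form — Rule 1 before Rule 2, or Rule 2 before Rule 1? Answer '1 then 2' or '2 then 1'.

1 then 2

Order 1 then 2:
  1 Syncope: [lilmuzho] → [llmuzho]
  2 Degemination: [llmuzho] → [lmuzho]
  result: [lmuzho]
Order 2 then 1:
  2 Degemination: no change — [lilmuzho]
  1 Syncope: [lilmuzho] → [llmuzho]
  result: [llmuzho]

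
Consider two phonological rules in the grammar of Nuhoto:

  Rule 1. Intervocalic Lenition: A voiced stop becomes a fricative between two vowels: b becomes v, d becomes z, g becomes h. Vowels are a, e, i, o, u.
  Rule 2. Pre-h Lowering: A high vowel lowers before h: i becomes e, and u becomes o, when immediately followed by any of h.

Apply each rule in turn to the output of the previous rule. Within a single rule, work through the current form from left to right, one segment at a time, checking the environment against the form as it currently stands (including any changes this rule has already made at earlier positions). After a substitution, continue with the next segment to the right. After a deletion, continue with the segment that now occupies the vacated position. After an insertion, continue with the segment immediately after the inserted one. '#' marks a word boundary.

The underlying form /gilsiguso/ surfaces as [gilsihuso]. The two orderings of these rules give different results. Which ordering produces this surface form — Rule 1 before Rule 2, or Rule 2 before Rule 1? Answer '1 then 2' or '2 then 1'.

2 then 1

Order 1 then 2:
  1 Intervocalic Lenition: [gilsiguso] → [gilsihuso]
  2 Pre-h Lowering: [gilsihuso] → [gilsehuso]
  result: [gilsehuso]
Order 2 then 1:
  2 Pre-h Lowering: no change — [gilsiguso]
  1 Intervocalic Lenition: [gilsiguso] → [gilsihuso]
  result: [gilsihuso]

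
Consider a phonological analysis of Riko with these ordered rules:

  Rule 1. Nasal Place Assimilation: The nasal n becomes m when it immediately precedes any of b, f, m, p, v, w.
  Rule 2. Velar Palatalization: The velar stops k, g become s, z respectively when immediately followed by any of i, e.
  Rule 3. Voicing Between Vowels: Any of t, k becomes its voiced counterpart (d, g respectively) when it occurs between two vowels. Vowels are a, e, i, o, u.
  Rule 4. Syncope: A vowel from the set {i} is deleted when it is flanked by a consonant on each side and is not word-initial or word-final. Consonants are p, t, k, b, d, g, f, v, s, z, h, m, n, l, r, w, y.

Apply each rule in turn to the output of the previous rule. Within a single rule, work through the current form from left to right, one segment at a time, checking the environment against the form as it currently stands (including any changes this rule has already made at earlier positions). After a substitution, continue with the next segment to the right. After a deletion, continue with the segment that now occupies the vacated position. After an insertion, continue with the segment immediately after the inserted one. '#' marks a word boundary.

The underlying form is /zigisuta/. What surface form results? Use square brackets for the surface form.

[zzsuda]

Rule 1 Nasal Place Assimilation: no change — [zigisuta]
Rule 2 Velar Palatalization: [zigisuta] → [zizisuta]
Rule 3 Voicing Between Vowels: [zizisuta] → [zizisuda]
Rule 4 Syncope: [zizisuda] → [zzsuda]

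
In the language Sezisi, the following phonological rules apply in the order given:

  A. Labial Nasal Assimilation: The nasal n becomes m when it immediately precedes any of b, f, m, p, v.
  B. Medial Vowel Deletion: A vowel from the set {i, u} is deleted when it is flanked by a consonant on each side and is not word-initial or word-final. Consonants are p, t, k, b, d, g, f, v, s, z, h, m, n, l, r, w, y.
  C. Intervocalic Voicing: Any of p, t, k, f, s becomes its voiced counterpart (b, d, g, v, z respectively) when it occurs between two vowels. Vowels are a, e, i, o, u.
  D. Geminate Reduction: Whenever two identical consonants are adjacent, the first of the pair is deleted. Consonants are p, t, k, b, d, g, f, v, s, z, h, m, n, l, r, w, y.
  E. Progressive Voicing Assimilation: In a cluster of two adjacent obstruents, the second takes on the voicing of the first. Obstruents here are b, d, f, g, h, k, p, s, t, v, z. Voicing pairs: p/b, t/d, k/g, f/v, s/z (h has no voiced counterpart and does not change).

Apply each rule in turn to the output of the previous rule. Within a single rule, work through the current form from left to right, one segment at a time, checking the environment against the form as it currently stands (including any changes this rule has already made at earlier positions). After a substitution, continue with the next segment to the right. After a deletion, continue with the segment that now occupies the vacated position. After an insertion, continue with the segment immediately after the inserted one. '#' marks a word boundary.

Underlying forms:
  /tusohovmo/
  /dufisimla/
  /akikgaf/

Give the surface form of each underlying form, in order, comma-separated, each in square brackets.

[tsohovmo], [dvzmla], [akkaf]

/tusohovmo/:
  A Labial Nasal Assimilation: no change — [tusohovmo]
  B Medial Vowel Deletion: [tusohovmo] → [tsohovmo]
  C Intervocalic Voicing: no change — [tsohovmo]
  D Geminate Reduction: no change — [tsohovmo]
  E Progressive Voicing Assimilation: no change — [tsohovmo]
/dufisimla/:
  A Labial Nasal Assimilation: no change — [dufisimla]
  B Medial Vowel Deletion: [dufisimla] → [dfsmla]
  C Intervocalic Voicing: no change — [dfsmla]
  D Geminate Reduction: no change — [dfsmla]
  E Progressive Voicing Assimilation: [dfsmla] → [dvzmla]
/akikgaf/:
  A Labial Nasal Assimilation: no change — [akikgaf]
  B Medial Vowel Deletion: [akikgaf] → [akkgaf]
  C Intervocalic Voicing: no change — [akkgaf]
  D Geminate Reduction: [akkgaf] → [akgaf]
  E Progressive Voicing Assimilation: [akgaf] → [akkaf]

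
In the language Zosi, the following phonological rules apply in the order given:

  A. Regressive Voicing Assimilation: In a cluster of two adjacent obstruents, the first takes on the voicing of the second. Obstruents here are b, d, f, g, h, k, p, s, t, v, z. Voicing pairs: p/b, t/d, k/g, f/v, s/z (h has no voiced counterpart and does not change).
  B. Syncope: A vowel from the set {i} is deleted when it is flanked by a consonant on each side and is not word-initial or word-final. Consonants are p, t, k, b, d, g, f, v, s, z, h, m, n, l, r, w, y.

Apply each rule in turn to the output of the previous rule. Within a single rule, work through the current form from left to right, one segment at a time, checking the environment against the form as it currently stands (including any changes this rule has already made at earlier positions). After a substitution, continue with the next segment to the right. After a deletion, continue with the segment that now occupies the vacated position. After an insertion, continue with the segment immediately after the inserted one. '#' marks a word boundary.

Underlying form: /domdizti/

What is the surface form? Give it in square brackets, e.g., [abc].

[domdsti]

A Regressive Voicing Assimilation: [domdizti] → [domdisti]
B Syncope: [domdisti] → [domdsti]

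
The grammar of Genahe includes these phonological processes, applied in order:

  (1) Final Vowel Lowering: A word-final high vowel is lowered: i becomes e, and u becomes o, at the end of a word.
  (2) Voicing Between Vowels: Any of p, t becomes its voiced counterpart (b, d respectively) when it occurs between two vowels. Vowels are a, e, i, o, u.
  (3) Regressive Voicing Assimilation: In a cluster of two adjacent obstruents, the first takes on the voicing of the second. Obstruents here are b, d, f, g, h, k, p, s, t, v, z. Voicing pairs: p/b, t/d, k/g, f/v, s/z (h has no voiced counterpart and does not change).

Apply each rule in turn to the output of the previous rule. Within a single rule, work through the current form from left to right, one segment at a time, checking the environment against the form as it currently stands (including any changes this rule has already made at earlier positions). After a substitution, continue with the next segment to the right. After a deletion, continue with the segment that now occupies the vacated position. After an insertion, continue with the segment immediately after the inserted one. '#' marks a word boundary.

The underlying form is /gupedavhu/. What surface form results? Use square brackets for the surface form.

[gubedafho]

(1) Final Vowel Lowering: [gupedavhu] → [gupedavho]
(2) Voicing Between Vowels: [gupedavho] → [gubedavho]
(3) Regressive Voicing Assimilation: [gubedavho] → [gubedafho]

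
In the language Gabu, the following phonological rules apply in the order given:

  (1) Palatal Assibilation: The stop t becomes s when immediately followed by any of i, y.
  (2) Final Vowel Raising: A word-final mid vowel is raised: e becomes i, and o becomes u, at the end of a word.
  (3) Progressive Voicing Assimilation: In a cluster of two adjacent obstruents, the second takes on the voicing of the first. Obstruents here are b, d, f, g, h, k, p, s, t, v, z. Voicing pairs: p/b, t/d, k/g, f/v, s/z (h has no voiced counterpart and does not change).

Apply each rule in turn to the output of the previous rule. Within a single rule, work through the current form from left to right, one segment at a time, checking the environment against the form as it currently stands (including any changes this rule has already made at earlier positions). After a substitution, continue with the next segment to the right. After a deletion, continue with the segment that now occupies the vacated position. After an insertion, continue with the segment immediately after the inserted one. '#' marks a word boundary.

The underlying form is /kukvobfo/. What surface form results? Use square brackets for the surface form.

[kukfobvu]

(1) Palatal Assibilation: no change — [kukvobfo]
(2) Final Vowel Raising: [kukvobfo] → [kukvobfu]
(3) Progressive Voicing Assimilation: [kukvobfu] → [kukfobvu]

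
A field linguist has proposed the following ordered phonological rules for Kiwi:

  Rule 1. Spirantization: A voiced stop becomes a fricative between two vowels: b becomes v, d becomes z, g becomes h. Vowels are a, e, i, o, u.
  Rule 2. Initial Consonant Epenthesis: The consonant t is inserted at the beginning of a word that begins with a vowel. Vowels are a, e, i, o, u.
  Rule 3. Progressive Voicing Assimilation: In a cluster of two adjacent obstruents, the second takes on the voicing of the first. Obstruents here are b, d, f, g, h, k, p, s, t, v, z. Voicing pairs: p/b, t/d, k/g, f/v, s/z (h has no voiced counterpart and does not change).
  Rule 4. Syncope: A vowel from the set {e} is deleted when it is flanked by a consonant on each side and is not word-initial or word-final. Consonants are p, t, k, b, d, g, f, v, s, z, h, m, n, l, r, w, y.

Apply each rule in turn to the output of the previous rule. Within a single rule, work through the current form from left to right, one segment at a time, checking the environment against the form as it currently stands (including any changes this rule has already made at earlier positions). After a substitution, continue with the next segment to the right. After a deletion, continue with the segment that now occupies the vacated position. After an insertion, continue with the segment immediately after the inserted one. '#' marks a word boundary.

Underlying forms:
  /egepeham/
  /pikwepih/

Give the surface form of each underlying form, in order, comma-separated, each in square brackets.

/egepeham/:
  Rule 1 Spirantization: [egepeham] → [ehepeham]
  Rule 2 Initial Consonant Epenthesis: [ehepeham] → [tehepeham]
  Rule 3 Progressive Voicing Assimilation: no change — [tehepeham]
  Rule 4 Syncope: [tehepeham] → [thpham]
/pikwepih/:
  Rule 1 Spirantization: no change — [pikwepih]
  Rule 2 Initial Consonant Epenthesis: no change — [pikwepih]
  Rule 3 Progressive Voicing Assimilation: no change — [pikwepih]
  Rule 4 Syncope: [pikwepih] → [pikwpih]

[thpham], [pikwpih]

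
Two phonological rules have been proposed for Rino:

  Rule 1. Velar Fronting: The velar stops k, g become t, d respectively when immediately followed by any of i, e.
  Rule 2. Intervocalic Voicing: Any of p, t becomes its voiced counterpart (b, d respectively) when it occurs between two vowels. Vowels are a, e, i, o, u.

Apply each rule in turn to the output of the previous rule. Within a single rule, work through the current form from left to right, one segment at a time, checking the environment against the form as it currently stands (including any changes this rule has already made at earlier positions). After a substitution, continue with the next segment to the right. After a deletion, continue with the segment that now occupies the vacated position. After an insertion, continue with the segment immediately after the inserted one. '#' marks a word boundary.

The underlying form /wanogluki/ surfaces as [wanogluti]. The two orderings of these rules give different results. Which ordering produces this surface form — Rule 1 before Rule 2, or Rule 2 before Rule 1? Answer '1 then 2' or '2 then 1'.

Order 1 then 2:
  1 Velar Fronting: [wanogluki] → [wanogluti]
  2 Intervocalic Voicing: [wanogluti] → [wanogludi]
  result: [wanogludi]
Order 2 then 1:
  2 Intervocalic Voicing: no change — [wanogluki]
  1 Velar Fronting: [wanogluki] → [wanogluti]
  result: [wanogluti]

2 then 1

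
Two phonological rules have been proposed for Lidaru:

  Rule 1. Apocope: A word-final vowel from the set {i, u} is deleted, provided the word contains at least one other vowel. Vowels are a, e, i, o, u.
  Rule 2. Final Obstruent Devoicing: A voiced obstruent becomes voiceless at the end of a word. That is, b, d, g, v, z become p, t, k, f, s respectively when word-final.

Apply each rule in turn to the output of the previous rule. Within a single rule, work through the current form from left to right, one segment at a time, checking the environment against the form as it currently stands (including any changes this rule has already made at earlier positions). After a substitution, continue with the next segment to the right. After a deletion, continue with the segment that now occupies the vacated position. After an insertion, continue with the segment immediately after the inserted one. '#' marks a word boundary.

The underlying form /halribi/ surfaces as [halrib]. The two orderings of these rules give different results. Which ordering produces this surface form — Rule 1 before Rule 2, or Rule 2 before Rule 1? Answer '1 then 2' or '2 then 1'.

2 then 1

Order 1 then 2:
  1 Apocope: [halribi] → [halrib]
  2 Final Obstruent Devoicing: [halrib] → [halrip]
  result: [halrip]
Order 2 then 1:
  2 Final Obstruent Devoicing: no change — [halribi]
  1 Apocope: [halribi] → [halrib]
  result: [halrib]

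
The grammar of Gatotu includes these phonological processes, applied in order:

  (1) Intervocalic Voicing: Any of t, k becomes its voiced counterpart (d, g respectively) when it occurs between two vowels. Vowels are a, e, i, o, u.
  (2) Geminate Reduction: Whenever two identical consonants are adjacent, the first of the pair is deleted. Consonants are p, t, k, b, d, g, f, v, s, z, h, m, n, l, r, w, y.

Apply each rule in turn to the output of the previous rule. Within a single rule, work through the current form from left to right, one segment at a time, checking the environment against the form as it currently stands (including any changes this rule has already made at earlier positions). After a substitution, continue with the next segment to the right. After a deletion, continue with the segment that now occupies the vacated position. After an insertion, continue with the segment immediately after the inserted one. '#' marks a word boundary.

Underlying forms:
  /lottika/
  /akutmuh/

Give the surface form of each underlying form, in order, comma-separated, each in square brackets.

/lottika/:
  (1) Intervocalic Voicing: [lottika] → [lottiga]
  (2) Geminate Reduction: [lottiga] → [lotiga]
/akutmuh/:
  (1) Intervocalic Voicing: [akutmuh] → [agutmuh]
  (2) Geminate Reduction: no change — [agutmuh]

[lotiga], [agutmuh]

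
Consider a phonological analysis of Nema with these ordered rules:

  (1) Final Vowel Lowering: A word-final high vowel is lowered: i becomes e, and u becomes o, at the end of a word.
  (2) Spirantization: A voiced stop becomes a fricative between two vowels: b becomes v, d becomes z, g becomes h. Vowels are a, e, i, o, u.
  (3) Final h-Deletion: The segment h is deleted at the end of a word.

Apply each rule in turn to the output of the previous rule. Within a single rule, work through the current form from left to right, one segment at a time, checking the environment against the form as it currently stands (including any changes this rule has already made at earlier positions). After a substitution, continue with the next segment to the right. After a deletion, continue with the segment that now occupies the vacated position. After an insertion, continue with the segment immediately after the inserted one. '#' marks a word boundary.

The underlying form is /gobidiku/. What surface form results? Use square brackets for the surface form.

[goviziko]

(1) Final Vowel Lowering: [gobidiku] → [gobidiko]
(2) Spirantization: [gobidiko] → [goviziko]
(3) Final h-Deletion: no change — [goviziko]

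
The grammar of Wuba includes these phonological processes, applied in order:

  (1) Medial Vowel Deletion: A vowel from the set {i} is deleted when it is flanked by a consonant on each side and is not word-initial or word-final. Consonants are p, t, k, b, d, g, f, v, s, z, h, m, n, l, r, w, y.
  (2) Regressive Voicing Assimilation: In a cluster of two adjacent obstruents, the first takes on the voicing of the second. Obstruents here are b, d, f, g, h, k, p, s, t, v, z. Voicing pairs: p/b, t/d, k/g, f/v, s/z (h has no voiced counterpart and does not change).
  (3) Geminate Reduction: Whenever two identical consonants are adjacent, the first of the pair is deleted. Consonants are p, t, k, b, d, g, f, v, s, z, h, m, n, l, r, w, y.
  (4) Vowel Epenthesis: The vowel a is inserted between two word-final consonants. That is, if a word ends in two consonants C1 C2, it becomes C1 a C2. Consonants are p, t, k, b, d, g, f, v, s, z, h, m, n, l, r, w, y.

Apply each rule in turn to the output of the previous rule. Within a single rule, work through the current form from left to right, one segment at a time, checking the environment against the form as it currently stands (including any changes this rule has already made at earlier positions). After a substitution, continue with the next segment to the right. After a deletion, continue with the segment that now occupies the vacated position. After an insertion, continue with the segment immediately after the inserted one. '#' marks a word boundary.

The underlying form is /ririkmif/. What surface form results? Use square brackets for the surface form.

[rkmaf]

(1) Medial Vowel Deletion: [ririkmif] → [rrkmf]
(2) Regressive Voicing Assimilation: no change — [rrkmf]
(3) Geminate Reduction: [rrkmf] → [rkmf]
(4) Vowel Epenthesis: [rkmf] → [rkmaf]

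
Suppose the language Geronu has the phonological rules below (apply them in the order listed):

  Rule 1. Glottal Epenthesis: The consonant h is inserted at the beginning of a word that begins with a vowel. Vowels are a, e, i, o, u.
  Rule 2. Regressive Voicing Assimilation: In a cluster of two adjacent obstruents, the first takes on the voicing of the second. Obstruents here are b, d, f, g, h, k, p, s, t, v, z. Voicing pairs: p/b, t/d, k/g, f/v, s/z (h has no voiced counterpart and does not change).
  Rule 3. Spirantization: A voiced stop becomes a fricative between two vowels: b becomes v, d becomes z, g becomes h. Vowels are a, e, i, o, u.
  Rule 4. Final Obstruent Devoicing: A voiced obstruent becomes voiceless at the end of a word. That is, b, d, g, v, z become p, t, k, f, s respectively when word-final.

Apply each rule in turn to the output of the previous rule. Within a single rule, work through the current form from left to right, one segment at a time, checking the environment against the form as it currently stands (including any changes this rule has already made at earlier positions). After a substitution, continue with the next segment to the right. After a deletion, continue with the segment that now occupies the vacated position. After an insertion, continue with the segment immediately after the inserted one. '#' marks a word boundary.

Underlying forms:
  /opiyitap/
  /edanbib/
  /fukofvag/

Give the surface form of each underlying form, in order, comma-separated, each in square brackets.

[hopiyitap], [hezanbip], [fukovvak]

/opiyitap/:
  Rule 1 Glottal Epenthesis: [opiyitap] → [hopiyitap]
  Rule 2 Regressive Voicing Assimilation: no change — [hopiyitap]
  Rule 3 Spirantization: no change — [hopiyitap]
  Rule 4 Final Obstruent Devoicing: no change — [hopiyitap]
/edanbib/:
  Rule 1 Glottal Epenthesis: [edanbib] → [hedanbib]
  Rule 2 Regressive Voicing Assimilation: no change — [hedanbib]
  Rule 3 Spirantization: [hedanbib] → [hezanbib]
  Rule 4 Final Obstruent Devoicing: [hezanbib] → [hezanbip]
/fukofvag/:
  Rule 1 Glottal Epenthesis: no change — [fukofvag]
  Rule 2 Regressive Voicing Assimilation: [fukofvag] → [fukovvag]
  Rule 3 Spirantization: no change — [fukovvag]
  Rule 4 Final Obstruent Devoicing: [fukovvag] → [fukovvak]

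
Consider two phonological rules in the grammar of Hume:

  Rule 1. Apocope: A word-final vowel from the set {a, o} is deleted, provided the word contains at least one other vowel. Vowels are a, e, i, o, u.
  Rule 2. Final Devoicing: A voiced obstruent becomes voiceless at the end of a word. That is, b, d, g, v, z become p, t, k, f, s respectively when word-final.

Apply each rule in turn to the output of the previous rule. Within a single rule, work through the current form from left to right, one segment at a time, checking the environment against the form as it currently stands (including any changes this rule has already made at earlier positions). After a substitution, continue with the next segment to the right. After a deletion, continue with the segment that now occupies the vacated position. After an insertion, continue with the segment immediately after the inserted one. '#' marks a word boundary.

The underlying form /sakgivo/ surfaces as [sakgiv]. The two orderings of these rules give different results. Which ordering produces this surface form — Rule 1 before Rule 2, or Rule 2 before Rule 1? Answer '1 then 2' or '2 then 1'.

2 then 1

Order 1 then 2:
  1 Apocope: [sakgivo] → [sakgiv]
  2 Final Devoicing: [sakgiv] → [sakgif]
  result: [sakgif]
Order 2 then 1:
  2 Final Devoicing: no change — [sakgivo]
  1 Apocope: [sakgivo] → [sakgiv]
  result: [sakgiv]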